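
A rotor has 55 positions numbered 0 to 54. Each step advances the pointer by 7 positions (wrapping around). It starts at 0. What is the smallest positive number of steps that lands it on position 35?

7⁻¹ ≡ 8 (mod 55) because 7·8 = 56 = 1·55 + 1.
So x ≡ 8·35 = 280 ≡ 5 (mod 55).
Check: 7·5 = 35 = 0·55 + 35.

5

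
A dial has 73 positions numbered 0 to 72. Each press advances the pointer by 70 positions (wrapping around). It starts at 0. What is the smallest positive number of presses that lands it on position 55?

6

70⁻¹ ≡ 24 (mod 73) because 70·24 = 1680 = 23·73 + 1.
Multiplying both sides by 24: x ≡ 24·55 = 1320 ≡ 6 (mod 73).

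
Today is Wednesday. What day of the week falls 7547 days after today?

Dividing 7547 by 7 gives quotient 1078 and remainder 1.
Wednesday + 1 day → Thursday.

Thursday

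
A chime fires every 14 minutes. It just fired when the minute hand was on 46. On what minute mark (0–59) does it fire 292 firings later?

54

292·14 = 4088.
4088 = 68·60 + 8, so 4088 mod 60 = 8.
(46 + 8) mod 60 = 54.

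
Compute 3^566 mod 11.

3

Successive squares of 3 mod 11: 3^1≡3, 3^2≡9, 3^4≡4, 3^8≡5, 3^16≡3, 3^32≡9, 3^64≡4, 3^128≡5, 3^256≡3, 3^512≡9.
566 = 2 + 4 + 16 + 32 + 512, so 3^566 ≡ 9·4·3·9·9 ≡ 3 (mod 11).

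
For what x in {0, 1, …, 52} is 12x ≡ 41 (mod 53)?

12⁻¹ ≡ 31 (mod 53) because 12·31 = 372 = 7·53 + 1.
Multiplying both sides by 31: x ≡ 31·41 = 1271 ≡ 52 (mod 53).

52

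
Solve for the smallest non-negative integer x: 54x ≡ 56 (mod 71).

54⁻¹ ≡ 25 (mod 71) because 54·25 = 1350 = 19·71 + 1.
Multiplying both sides by 25: x ≡ 25·56 = 1400 ≡ 51 (mod 71).
Check: 54·51 = 2754 = 38·71 + 56.

51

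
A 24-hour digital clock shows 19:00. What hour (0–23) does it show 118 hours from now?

118 mod 24 = 22 (since 4·24 = 96).
(19 + 22) mod 24 = 17.

17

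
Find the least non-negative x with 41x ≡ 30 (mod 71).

70

The inverse of 41 mod 71 is 26 (since 41·26 = 1066 ≡ 1).
So x ≡ 26·30 = 780 ≡ 70 (mod 71).
Check: 41·70 = 2870 = 40·71 + 30.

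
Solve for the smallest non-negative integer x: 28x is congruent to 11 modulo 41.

The inverse of 28 mod 41 is 22 (since 28·22 = 616 ≡ 1).
So x ≡ 22·11 = 242 ≡ 37 (mod 41).

37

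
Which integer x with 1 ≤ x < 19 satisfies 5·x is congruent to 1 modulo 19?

19 = 3·5 + 4
5 = 1·4 + 1
4 = 4·1 + 0
Back-substituting gives 5·4 ≡ 1 (mod 19).

4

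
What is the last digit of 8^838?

The units digit of 8^n cycles with period 4: 8, 4, 2, 6, …
838 mod 4 = 2, so the last digit matches 8^2 = 4.

4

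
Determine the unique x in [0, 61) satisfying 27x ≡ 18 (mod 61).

21

27⁻¹ ≡ 52 (mod 61) because 27·52 = 1404 = 23·61 + 1.
So x ≡ 52·18 = 936 ≡ 21 (mod 61).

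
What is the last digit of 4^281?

4

Powers of 4 mod 10 repeat with period 2: 4, 6.
281 mod 2 = 1, so the last digit matches 4^1 = 4.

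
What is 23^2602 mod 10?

The units digit of 23^n cycles with period 4: 3, 9, 7, 1, …
2602 leaves remainder 2 on division by 4, so 23^2602 ends in 9.

9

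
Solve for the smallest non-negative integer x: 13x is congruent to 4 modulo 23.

18

13⁻¹ ≡ 16 (mod 23) because 13·16 = 208 = 9·23 + 1.
So x ≡ 16·4 = 64 ≡ 18 (mod 23).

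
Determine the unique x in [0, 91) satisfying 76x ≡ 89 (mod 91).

The inverse of 76 mod 91 is 6 (since 76·6 = 456 ≡ 1).
So x ≡ 6·89 = 534 ≡ 79 (mod 91).

79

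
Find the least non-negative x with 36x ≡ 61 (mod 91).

75

The inverse of 36 mod 91 is 43 (since 36·43 = 1548 ≡ 1).
Multiplying both sides by 43: x ≡ 43·61 = 2623 ≡ 75 (mod 91).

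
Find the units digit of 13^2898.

The units digit of 13^n cycles with period 4: 3, 9, 7, 1, …
2898 leaves remainder 2 on division by 4, so 13^2898 ends in 9.

9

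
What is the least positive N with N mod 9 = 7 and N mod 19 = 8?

160

Since 19·1 ≡ 1 (mod 9), take x = 8 + 19·((7−8)·1 mod 9) = 8 + 19·8 = 160.
Check: 160 mod 9 = 7, 160 mod 19 = 8.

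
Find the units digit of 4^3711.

The units digit of 4^n cycles with period 2: 4, 6, …
3711 mod 2 = 1, so the last digit matches 4^1 = 4.

4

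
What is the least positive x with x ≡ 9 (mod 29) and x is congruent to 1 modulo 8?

Since 8·11 ≡ 1 (mod 29), take x = 1 + 8·((9−1)·11 mod 29) = 1 + 8·1 = 9.
Check: 9 mod 29 = 9, 9 mod 8 = 1.

9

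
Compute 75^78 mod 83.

Successive squares of 75 mod 83: 75^1≡75, 75^2≡64, 75^4≡29, 75^8≡11, 75^16≡38, 75^32≡33, 75^64≡10.
Since 78 = 2 + 4 + 8 + 64 in binary, 75^78 ≡ 64·29·11·10 ≡ 63 (mod 83).

63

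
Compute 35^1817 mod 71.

63

By repeated squaring mod 71: 35^1≡35, 35^2≡18, 35^4≡40, 35^8≡38, 35^16≡24, 35^32≡8, 35^64≡64, 35^128≡49, 35^256≡58, 35^512≡27, 35^1024≡19.
Since 1817 = 1 + 8 + 16 + 256 + 512 + 1024 in binary, 35^1817 ≡ 35·38·24·58·27·19 ≡ 63 (mod 71).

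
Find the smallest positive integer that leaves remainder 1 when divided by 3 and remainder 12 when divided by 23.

x ≡ 1 (mod 3) gives x ∈ {1, 4, 7, 10, 13, 16, 19, 22, …}.
The first of these with x mod 23 = 12 is 58.

58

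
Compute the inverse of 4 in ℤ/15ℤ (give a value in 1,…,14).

4

15 = 3·4 + 3
4 = 1·3 + 1
3 = 3·1 + 0
Back-substituting gives 4·4 ≡ 1 (mod 15).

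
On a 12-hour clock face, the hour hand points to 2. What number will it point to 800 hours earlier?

6

800 − 66·12 = 8, so 800 ≡ 8 (mod 12).
2 − 8 → 6 on a 12-hour dial.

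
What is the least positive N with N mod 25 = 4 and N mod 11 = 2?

79

x ≡ 2 (mod 11) gives x ∈ {2, 13, 24, 35, 46, 57, 68, 79}.
The first of these with x mod 25 = 4 is 79.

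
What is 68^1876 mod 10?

The units digit of 68^n cycles with period 4: 8, 4, 2, 6, …
1876 leaves remainder 0 on division by 4, so 68^1876 ends in 6.

6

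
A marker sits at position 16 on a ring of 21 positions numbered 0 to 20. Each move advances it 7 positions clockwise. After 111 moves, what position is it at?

16

111·7 = 777.
777 = 37·21 + 0, so 777 mod 21 = 0.
(16 + 0) mod 21 = 16.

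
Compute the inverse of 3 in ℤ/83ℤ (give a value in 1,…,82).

3·28 = 84 = 1·83 + 1, so 3⁻¹ ≡ 28 (mod 83).

28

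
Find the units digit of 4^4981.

The units digit of 4^n cycles with period 2: 4, 6, …
4981 mod 2 = 1, so the last digit matches 4^1 = 4.

4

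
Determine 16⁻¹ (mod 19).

6

16·6 = 96 = 5·19 + 1, so 16⁻¹ ≡ 6 (mod 19).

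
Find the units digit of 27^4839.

Last digits of 7^n: 7, 9, 3, 1 (period 4).
4839 leaves remainder 3 on division by 4, so 27^4839 ends in 3.

3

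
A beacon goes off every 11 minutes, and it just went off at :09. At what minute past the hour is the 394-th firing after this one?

394·11 = 4334.
4334 mod 60 = 14 (since 72·60 = 4320).
(9 + 14) mod 60 = 23.

23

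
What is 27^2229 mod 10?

Last digits of 7^n: 7, 9, 3, 1 (period 4).
2229 leaves remainder 1 on division by 4, so 27^2229 ends in 7.

7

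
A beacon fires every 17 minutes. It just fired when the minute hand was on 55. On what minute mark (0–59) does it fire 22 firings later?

22·17 = 374.
374 mod 60 = 14 (since 6·60 = 360).
(55 + 14) mod 60 = 9.

9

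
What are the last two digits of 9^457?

Square-and-reduce mod 100: 9^1≡9, 9^2≡81, 9^4≡61, 9^8≡21, 9^16≡41, 9^32≡81, 9^64≡61, 9^128≡21, 9^256≡41.
457 = 1 + 8 + 64 + 128 + 256, so 9^457 ≡ 9·21·61·21·41 ≡ 69 (mod 100).

69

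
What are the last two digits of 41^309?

61

Square-and-reduce mod 100: 41^1≡41, 41^2≡81, 41^4≡61, 41^8≡21, 41^16≡41, 41^32≡81, 41^64≡61, 41^128≡21, 41^256≡41.
Since 309 = 1 + 4 + 16 + 32 + 256 in binary, 41^309 ≡ 41·61·41·81·41 ≡ 61 (mod 100).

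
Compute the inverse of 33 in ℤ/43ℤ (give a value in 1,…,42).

43 = 1·33 + 10
33 = 3·10 + 3
10 = 3·3 + 1
3 = 3·1 + 0
Back-substituting gives 33·30 ≡ 1 (mod 43).

30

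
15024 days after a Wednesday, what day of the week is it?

Dividing 15024 by 7 gives quotient 2146 and remainder 2.
Wednesday + 2 days → Friday.

Friday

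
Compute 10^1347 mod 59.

43

Successive squares of 10 mod 59: 10^1≡10, 10^2≡41, 10^4≡29, 10^8≡15, 10^16≡48, 10^32≡3, 10^64≡9, 10^128≡22, 10^256≡12, 10^512≡26, 10^1024≡27.
Since 1347 = 1 + 2 + 64 + 256 + 1024 in binary, 10^1347 ≡ 10·41·9·12·27 ≡ 43 (mod 59).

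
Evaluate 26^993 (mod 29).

10

Square-and-reduce mod 29: 26^1≡26, 26^2≡9, 26^4≡23, 26^8≡7, 26^16≡20, 26^32≡23, 26^64≡7, 26^128≡20, 26^256≡23, 26^512≡7.
993 = 1 + 32 + 64 + 128 + 256 + 512, so 26^993 ≡ 26·23·7·20·23·7 ≡ 10 (mod 29).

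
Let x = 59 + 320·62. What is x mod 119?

320·62 = 19840.
19840 − 166·119 = 86, so 19840 ≡ 86 (mod 119).
(59 + 86) mod 119 = 26.

26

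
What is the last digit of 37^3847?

3

Powers of 7 mod 10 repeat with period 4: 7, 9, 3, 1.
3847 mod 4 = 3, so the last digit matches 7^3 = 3.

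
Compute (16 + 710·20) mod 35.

6

710·20 = 14200.
Dividing 14200 by 35 gives quotient 405 and remainder 25.
(16 + 25) mod 35 = 6.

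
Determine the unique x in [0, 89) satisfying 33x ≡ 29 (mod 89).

71

The inverse of 33 mod 89 is 27 (since 33·27 = 891 ≡ 1).
Multiplying both sides by 27: x ≡ 27·29 = 783 ≡ 71 (mod 89).
Check: 33·71 = 2343 = 26·89 + 29.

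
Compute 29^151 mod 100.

29

Successive squares of 29 mod 100: 29^1≡29, 29^2≡41, 29^4≡81, 29^8≡61, 29^16≡21, 29^32≡41, 29^64≡81, 29^128≡61.
Since 151 = 1 + 2 + 4 + 16 + 128 in binary, 29^151 ≡ 29·41·81·21·61 ≡ 29 (mod 100).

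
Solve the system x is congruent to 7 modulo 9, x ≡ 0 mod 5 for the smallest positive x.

x ≡ 0 (mod 5) gives x ∈ {0, 5, 10, 15, 20, 25}.
The first of these with x mod 9 = 7 is 25.

25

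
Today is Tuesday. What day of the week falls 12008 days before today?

12008 = 1715·7 + 3, so 12008 mod 7 = 3.
Tuesday − 3 days → Saturday.

Saturday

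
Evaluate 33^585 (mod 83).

Successive squares of 33 mod 83: 33^1≡33, 33^2≡10, 33^4≡17, 33^8≡40, 33^16≡23, 33^32≡31, 33^64≡48, 33^128≡63, 33^256≡68, 33^512≡59.
585 = 1 + 8 + 64 + 512, so 33^585 ≡ 33·40·48·59 ≡ 3 (mod 83).

3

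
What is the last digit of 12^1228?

6

Last digits of 2^n: 2, 4, 8, 6 (period 4).
1228 leaves remainder 0 on division by 4, so 12^1228 ends in 6.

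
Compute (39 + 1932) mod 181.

Dividing 1932 by 181 gives quotient 10 and remainder 122.
(39 + 122) mod 181 = 161.

161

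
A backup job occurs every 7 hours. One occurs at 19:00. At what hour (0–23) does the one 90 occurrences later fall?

1

90·7 = 630.
630 mod 24 = 6 (since 26·24 = 624).
(19 + 6) mod 24 = 1.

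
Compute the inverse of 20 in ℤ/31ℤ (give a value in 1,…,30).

20·14 = 280 = 9·31 + 1, so 20⁻¹ ≡ 14 (mod 31).

14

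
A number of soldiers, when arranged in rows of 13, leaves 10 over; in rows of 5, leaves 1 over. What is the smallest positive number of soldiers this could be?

Since 5·8 ≡ 1 (mod 13), take x = 1 + 5·((10−1)·8 mod 13) = 1 + 5·7 = 36.
Check: 36 mod 13 = 10, 36 mod 5 = 1.

36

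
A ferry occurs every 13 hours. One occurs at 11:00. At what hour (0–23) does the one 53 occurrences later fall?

4

53·13 = 689.
689 − 28·24 = 17, so 689 ≡ 17 (mod 24).
(11 + 17) mod 24 = 4.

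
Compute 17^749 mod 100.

By repeated squaring mod 100: 17^1≡17, 17^2≡89, 17^4≡21, 17^8≡41, 17^16≡81, 17^32≡61, 17^64≡21, 17^128≡41, 17^256≡81, 17^512≡61.
749 = 1 + 4 + 8 + 32 + 64 + 128 + 512, so 17^749 ≡ 17·21·41·61·21·41·61 ≡ 97 (mod 100).

97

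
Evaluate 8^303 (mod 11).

6

Square-and-reduce mod 11: 8^1≡8, 8^2≡9, 8^4≡4, 8^8≡5, 8^16≡3, 8^32≡9, 8^64≡4, 8^128≡5, 8^256≡3.
303 = 1 + 2 + 4 + 8 + 32 + 256, so 8^303 ≡ 8·9·4·5·9·3 ≡ 6 (mod 11).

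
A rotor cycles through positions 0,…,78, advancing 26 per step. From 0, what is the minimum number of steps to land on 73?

18

26⁻¹ ≡ 76 (mod 79) because 26·76 = 1976 = 25·79 + 1.
Multiplying both sides by 76: x ≡ 76·73 = 5548 ≡ 18 (mod 79).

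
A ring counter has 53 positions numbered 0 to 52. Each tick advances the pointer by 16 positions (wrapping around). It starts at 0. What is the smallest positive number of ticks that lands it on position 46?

The inverse of 16 mod 53 is 10 (since 16·10 = 160 ≡ 1).
Multiplying both sides by 10: x ≡ 10·46 = 460 ≡ 36 (mod 53).

36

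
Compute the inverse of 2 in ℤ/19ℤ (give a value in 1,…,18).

2·10 = 20 = 1·19 + 1, so 2⁻¹ ≡ 10 (mod 19).

10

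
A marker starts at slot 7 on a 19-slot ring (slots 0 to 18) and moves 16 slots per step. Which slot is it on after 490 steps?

0

490·16 = 7840.
7840 − 412·19 = 12, so 7840 ≡ 12 (mod 19).
(7 + 12) mod 19 = 0.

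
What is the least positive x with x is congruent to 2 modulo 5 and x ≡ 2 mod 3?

2

Since 3·2 ≡ 1 (mod 5), take x = 2 + 3·((2−2)·2 mod 5) = 2 + 3·0 = 2.
Check: 2 mod 5 = 2, 2 mod 3 = 2.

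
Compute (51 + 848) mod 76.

848 − 11·76 = 12, so 848 ≡ 12 (mod 76).
(51 + 12) mod 76 = 63.

63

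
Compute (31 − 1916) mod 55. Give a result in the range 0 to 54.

Dividing 1916 by 55 gives quotient 34 and remainder 46.
(31 − 46) mod 55 = 40.

40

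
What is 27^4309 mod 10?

7

The units digit of 27^n cycles with period 4: 7, 9, 3, 1, …
4309 leaves remainder 1 on division by 4, so 27^4309 ends in 7.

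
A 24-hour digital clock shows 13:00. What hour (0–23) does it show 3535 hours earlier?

3535 = 147·24 + 7, so 3535 mod 24 = 7.
(13 − 7) mod 24 = 6.

6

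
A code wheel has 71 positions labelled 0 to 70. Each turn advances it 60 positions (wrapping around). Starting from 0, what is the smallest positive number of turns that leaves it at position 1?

71 = 1·60 + 11
60 = 5·11 + 5
11 = 2·5 + 1
5 = 5·1 + 0
Back-substituting gives 60·58 ≡ 1 (mod 71).

58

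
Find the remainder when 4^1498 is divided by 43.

1

By repeated squaring mod 43: 4^1≡4, 4^2≡16, 4^4≡41, 4^8≡4, 4^16≡16, 4^32≡41, 4^64≡4, 4^128≡16, 4^256≡41, 4^512≡4, 4^1024≡16.
1498 = 2 + 8 + 16 + 64 + 128 + 256 + 1024, so 4^1498 ≡ 16·4·16·4·16·41·16 ≡ 1 (mod 43).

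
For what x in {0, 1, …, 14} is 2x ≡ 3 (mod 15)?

2⁻¹ ≡ 8 (mod 15) because 2·8 = 16 = 1·15 + 1.
So x ≡ 8·3 = 24 ≡ 9 (mod 15).

9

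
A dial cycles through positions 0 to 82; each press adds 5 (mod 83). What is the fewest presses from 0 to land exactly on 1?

50

5·50 = 250 = 3·83 + 1, so 5⁻¹ ≡ 50 (mod 83).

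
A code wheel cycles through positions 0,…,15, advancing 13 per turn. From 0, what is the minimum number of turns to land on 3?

15

13⁻¹ ≡ 5 (mod 16) because 13·5 = 65 = 4·16 + 1.
Multiplying both sides by 5: x ≡ 5·3 = 15 ≡ 15 (mod 16).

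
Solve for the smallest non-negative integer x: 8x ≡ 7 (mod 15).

The inverse of 8 mod 15 is 2 (since 8·2 = 16 ≡ 1).
So x ≡ 2·7 = 14 ≡ 14 (mod 15).

14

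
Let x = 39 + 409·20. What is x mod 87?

41

409·20 = 8180.
8180 mod 87 = 2 (since 94·87 = 8178).
(39 + 2) mod 87 = 41.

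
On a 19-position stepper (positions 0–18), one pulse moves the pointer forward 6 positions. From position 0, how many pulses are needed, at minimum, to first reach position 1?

6·16 = 96 = 5·19 + 1, so 6⁻¹ ≡ 16 (mod 19).

16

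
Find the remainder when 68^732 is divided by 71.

By repeated squaring mod 71: 68^1≡68, 68^2≡9, 68^4≡10, 68^8≡29, 68^16≡60, 68^32≡50, 68^64≡15, 68^128≡12, 68^256≡2, 68^512≡4.
Since 732 = 4 + 8 + 16 + 64 + 128 + 512 in binary, 68^732 ≡ 10·29·60·15·12·4 ≡ 50 (mod 71).

50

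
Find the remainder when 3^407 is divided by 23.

1

Square-and-reduce mod 23: 3^1≡3, 3^2≡9, 3^4≡12, 3^8≡6, 3^16≡13, 3^32≡8, 3^64≡18, 3^128≡2, 3^256≡4.
Since 407 = 1 + 2 + 4 + 16 + 128 + 256 in binary, 3^407 ≡ 3·9·12·13·2·4 ≡ 1 (mod 23).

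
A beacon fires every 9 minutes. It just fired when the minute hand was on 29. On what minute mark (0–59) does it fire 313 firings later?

313·9 = 2817.
2817 = 46·60 + 57, so 2817 mod 60 = 57.
(29 + 57) mod 60 = 26.

26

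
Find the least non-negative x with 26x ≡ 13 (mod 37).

26⁻¹ ≡ 10 (mod 37) because 26·10 = 260 = 7·37 + 1.
Multiplying both sides by 10: x ≡ 10·13 = 130 ≡ 19 (mod 37).

19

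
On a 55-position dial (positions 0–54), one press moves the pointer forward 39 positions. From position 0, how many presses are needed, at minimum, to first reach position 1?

55 = 1·39 + 16
39 = 2·16 + 7
16 = 2·7 + 2
7 = 3·2 + 1
2 = 2·1 + 0
Back-substituting gives 39·24 ≡ 1 (mod 55).

24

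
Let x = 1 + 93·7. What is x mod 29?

93·7 = 651.
651 mod 29 = 13 (since 22·29 = 638).
(1 + 13) mod 29 = 14.

14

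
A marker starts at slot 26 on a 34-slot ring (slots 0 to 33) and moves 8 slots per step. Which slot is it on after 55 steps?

55·8 = 440.
Dividing 440 by 34 gives quotient 12 and remainder 32.
(26 + 32) mod 34 = 24.

24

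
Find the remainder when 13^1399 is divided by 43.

By repeated squaring mod 43: 13^1≡13, 13^2≡40, 13^4≡9, 13^8≡38, 13^16≡25, 13^32≡23, 13^64≡13, 13^128≡40, 13^256≡9, 13^512≡38, 13^1024≡25.
Since 1399 = 1 + 2 + 4 + 16 + 32 + 64 + 256 + 1024 in binary, 13^1399 ≡ 13·40·9·25·23·13·9·25 ≡ 17 (mod 43).

17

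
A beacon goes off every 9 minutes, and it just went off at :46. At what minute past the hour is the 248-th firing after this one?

58

248·9 = 2232.
2232 mod 60 = 12 (since 37·60 = 2220).
(46 + 12) mod 60 = 58.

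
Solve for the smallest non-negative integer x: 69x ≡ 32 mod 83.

57

69⁻¹ ≡ 77 (mod 83) because 69·77 = 5313 = 64·83 + 1.
So x ≡ 77·32 = 2464 ≡ 57 (mod 83).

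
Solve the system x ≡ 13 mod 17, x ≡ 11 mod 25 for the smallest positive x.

336

Since 25·15 ≡ 1 (mod 17), take x = 11 + 25·((13−11)·15 mod 17) = 11 + 25·13 = 336.
Check: 336 mod 17 = 13, 336 mod 25 = 11.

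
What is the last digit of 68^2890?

Powers of 8 mod 10 repeat with period 4: 8, 4, 2, 6.
2890 leaves remainder 2 on division by 4, so 68^2890 ends in 4.

4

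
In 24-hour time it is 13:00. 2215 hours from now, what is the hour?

2215 mod 24 = 7 (since 92·24 = 2208).
(13 + 7) mod 24 = 20.

20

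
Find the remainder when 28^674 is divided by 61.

By repeated squaring mod 61: 28^1≡28, 28^2≡52, 28^4≡20, 28^8≡34, 28^16≡58, 28^32≡9, 28^64≡20, 28^128≡34, 28^256≡58, 28^512≡9.
674 = 2 + 32 + 128 + 512, so 28^674 ≡ 52·9·34·9 ≡ 41 (mod 61).

41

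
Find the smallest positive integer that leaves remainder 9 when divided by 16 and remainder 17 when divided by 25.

Since 25·9 ≡ 1 (mod 16), take x = 17 + 25·((9−17)·9 mod 16) = 17 + 25·8 = 217.
Check: 217 mod 16 = 9, 217 mod 25 = 17.

217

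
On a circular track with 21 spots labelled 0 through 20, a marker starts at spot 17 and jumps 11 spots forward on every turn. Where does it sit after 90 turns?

20

90·11 = 990.
990 = 47·21 + 3, so 990 mod 21 = 3.
(17 + 3) mod 21 = 20.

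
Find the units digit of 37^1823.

3

The units digit of 37^n cycles with period 4: 7, 9, 3, 1, …
1823 leaves remainder 3 on division by 4, so 37^1823 ends in 3.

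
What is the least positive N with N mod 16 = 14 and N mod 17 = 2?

x ≡ 14 (mod 16) gives x ∈ {14, 30, 46, 62, 78, 94, 110, 126, …}.
The first of these with x mod 17 = 2 is 206.

206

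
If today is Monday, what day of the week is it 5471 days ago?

5471 mod 7 = 4 (since 781·7 = 5467).
Monday − 4 days → Thursday.

Thursday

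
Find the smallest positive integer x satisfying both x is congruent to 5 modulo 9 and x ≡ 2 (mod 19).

x ≡ 5 (mod 9) gives x ∈ {5, 14, 23, 32, 41, 50, 59}.
The first of these with x mod 19 = 2 is 59.

59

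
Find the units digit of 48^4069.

The units digit of 48^n cycles with period 4: 8, 4, 2, 6, …
4069 leaves remainder 1 on division by 4, so 48^4069 ends in 8.

8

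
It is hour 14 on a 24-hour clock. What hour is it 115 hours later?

115 mod 24 = 19 (since 4·24 = 96).
(14 + 19) mod 24 = 9.

9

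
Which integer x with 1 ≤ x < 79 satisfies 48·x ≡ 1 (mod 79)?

48·28 = 1344 = 17·79 + 1, so 48⁻¹ ≡ 28 (mod 79).

28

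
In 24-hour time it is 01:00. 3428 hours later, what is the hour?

21

3428 − 142·24 = 20, so 3428 ≡ 20 (mod 24).
(1 + 20) mod 24 = 21.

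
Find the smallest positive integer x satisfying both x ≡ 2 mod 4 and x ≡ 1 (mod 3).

x ≡ 1 (mod 3) gives x ∈ {1, 4, 7, 10}.
The first of these with x mod 4 = 2 is 10.

10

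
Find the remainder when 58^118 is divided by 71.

Square-and-reduce mod 71: 58^1≡58, 58^2≡27, 58^4≡19, 58^8≡6, 58^16≡36, 58^32≡18, 58^64≡40.
118 = 2 + 4 + 16 + 32 + 64, so 58^118 ≡ 27·19·36·18·40 ≡ 9 (mod 71).

9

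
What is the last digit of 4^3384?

6

Powers of 4 mod 10 repeat with period 2: 4, 6.
3384 leaves remainder 0 on division by 2, so 4^3384 ends in 6.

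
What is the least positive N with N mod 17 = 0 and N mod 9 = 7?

x ≡ 7 (mod 9) gives x ∈ {7, 16, 25, 34}.
The first of these with x mod 17 = 0 is 34.

34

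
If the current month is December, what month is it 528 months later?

December

528 = 44·12 + 0, so 528 mod 12 = 0.
December + 0 months → December.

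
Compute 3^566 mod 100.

29

Successive squares of 3 mod 100: 3^1≡3, 3^2≡9, 3^4≡81, 3^8≡61, 3^16≡21, 3^32≡41, 3^64≡81, 3^128≡61, 3^256≡21, 3^512≡41.
Since 566 = 2 + 4 + 16 + 32 + 512 in binary, 3^566 ≡ 9·81·21·41·41 ≡ 29 (mod 100).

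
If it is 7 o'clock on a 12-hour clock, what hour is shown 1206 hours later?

1206 − 100·12 = 6, so 1206 ≡ 6 (mod 12).
7 + 6 → 1 on a 12-hour dial.

1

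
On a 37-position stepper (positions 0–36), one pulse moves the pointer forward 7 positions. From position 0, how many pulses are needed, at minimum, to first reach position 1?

7·16 = 112 = 3·37 + 1, so 7⁻¹ ≡ 16 (mod 37).

16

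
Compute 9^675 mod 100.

49

Square-and-reduce mod 100: 9^1≡9, 9^2≡81, 9^4≡61, 9^8≡21, 9^16≡41, 9^32≡81, 9^64≡61, 9^128≡21, 9^256≡41, 9^512≡81.
Since 675 = 1 + 2 + 32 + 128 + 512 in binary, 9^675 ≡ 9·81·81·21·81 ≡ 49 (mod 100).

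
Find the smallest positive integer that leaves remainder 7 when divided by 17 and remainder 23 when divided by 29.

313

x ≡ 7 (mod 17) gives x ∈ {7, 24, 41, 58, 75, 92, 109, 126, …}.
The first of these with x mod 29 = 23 is 313.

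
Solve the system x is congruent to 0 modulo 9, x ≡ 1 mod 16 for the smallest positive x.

81

x ≡ 0 (mod 9) gives x ∈ {0, 9, 18, 27, 36, 45, 54, 63, …}.
The first of these with x mod 16 = 1 is 81.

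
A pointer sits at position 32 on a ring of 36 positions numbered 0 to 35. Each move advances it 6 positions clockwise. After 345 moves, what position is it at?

14

345·6 = 2070.
2070 − 57·36 = 18, so 2070 ≡ 18 (mod 36).
(32 + 18) mod 36 = 14.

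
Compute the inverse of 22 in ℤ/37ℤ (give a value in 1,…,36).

32

37 = 1·22 + 15
22 = 1·15 + 7
15 = 2·7 + 1
7 = 7·1 + 0
Back-substituting gives 22·32 ≡ 1 (mod 37).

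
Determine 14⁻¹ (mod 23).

23 = 1·14 + 9
14 = 1·9 + 5
9 = 1·5 + 4
5 = 1·4 + 1
4 = 4·1 + 0
Back-substituting gives 14·5 ≡ 1 (mod 23).

5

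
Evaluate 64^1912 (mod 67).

Square-and-reduce mod 67: 64^1≡64, 64^2≡9, 64^4≡14, 64^8≡62, 64^16≡25, 64^32≡22, 64^64≡15, 64^128≡24, 64^256≡40, 64^512≡59, 64^1024≡64.
Since 1912 = 8 + 16 + 32 + 64 + 256 + 512 + 1024 in binary, 64^1912 ≡ 62·25·22·15·40·59·64 ≡ 15 (mod 67).

15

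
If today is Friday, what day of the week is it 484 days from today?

Dividing 484 by 7 gives quotient 69 and remainder 1.
Friday + 1 day → Saturday.

Saturday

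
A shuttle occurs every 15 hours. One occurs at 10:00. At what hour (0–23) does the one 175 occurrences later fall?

175·15 = 2625.
2625 − 109·24 = 9, so 2625 ≡ 9 (mod 24).
(10 + 9) mod 24 = 19.

19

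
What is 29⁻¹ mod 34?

27

34 = 1·29 + 5
29 = 5·5 + 4
5 = 1·4 + 1
4 = 4·1 + 0
Back-substituting gives 29·27 ≡ 1 (mod 34).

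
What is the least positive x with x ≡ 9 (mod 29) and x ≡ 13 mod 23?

473

x ≡ 13 (mod 23) gives x ∈ {13, 36, 59, 82, 105, 128, 151, 174, …}.
The first of these with x mod 29 = 9 is 473.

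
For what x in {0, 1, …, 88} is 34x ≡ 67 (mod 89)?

The inverse of 34 mod 89 is 55 (since 34·55 = 1870 ≡ 1).
So x ≡ 55·67 = 3685 ≡ 36 (mod 89).
Check: 34·36 = 1224 = 13·89 + 67.

36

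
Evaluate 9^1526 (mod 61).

9

By repeated squaring mod 61: 9^1≡9, 9^2≡20, 9^4≡34, 9^8≡58, 9^16≡9, 9^32≡20, 9^64≡34, 9^128≡58, 9^256≡9, 9^512≡20, 9^1024≡34.
1526 = 2 + 4 + 16 + 32 + 64 + 128 + 256 + 1024, so 9^1526 ≡ 20·34·9·20·34·58·9·34 ≡ 9 (mod 61).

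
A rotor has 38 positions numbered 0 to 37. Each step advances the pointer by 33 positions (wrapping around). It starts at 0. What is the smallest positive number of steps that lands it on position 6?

14

The inverse of 33 mod 38 is 15 (since 33·15 = 495 ≡ 1).
So x ≡ 15·6 = 90 ≡ 14 (mod 38).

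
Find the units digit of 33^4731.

Last digits of 3^n: 3, 9, 7, 1 (period 4).
4731 leaves remainder 3 on division by 4, so 33^4731 ends in 7.

7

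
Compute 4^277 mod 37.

30

By repeated squaring mod 37: 4^1≡4, 4^2≡16, 4^4≡34, 4^8≡9, 4^16≡7, 4^32≡12, 4^64≡33, 4^128≡16, 4^256≡34.
Since 277 = 1 + 4 + 16 + 256 in binary, 4^277 ≡ 4·34·7·34 ≡ 30 (mod 37).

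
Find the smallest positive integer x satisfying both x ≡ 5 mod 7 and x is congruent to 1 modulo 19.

x ≡ 5 (mod 7) gives x ∈ {5, 12, 19, 26, 33, 40, 47, 54, …}.
The first of these with x mod 19 = 1 is 96.

96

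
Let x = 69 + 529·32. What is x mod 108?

41

529·32 = 16928.
16928 = 156·108 + 80, so 16928 mod 108 = 80.
(69 + 80) mod 108 = 41.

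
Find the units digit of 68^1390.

4

Powers of 8 mod 10 repeat with period 4: 8, 4, 2, 6.
1390 mod 4 = 2, so the last digit matches 8^2 = 4.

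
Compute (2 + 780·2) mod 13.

2

780·2 = 1560.
Dividing 1560 by 13 gives quotient 120 and remainder 0.
(2 + 0) mod 13 = 2.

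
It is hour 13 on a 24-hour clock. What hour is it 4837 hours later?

2

4837 − 201·24 = 13, so 4837 ≡ 13 (mod 24).
(13 + 13) mod 24 = 2.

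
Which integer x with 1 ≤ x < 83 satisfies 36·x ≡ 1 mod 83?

30

83 = 2·36 + 11
36 = 3·11 + 3
11 = 3·3 + 2
3 = 1·2 + 1
2 = 2·1 + 0
Back-substituting gives 36·30 ≡ 1 (mod 83).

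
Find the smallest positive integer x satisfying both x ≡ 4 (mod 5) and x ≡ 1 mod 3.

4

x ≡ 1 (mod 3) gives x ∈ {1, 4}.
The first of these with x mod 5 = 4 is 4.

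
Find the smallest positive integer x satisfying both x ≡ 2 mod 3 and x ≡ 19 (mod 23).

65

x ≡ 2 (mod 3) gives x ∈ {2, 5, 8, 11, 14, 17, 20, 23, …}.
The first of these with x mod 23 = 19 is 65.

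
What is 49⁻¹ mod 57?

7

57 = 1·49 + 8
49 = 6·8 + 1
8 = 8·1 + 0
Back-substituting gives 49·7 ≡ 1 (mod 57).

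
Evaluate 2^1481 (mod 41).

Successive squares of 2 mod 41: 2^1≡2, 2^2≡4, 2^4≡16, 2^8≡10, 2^16≡18, 2^32≡37, 2^64≡16, 2^128≡10, 2^256≡18, 2^512≡37, 2^1024≡16.
Since 1481 = 1 + 8 + 64 + 128 + 256 + 1024 in binary, 2^1481 ≡ 2·10·16·10·18·16 ≡ 2 (mod 41).

2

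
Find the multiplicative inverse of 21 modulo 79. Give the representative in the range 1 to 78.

64

21·64 = 1344 = 17·79 + 1, so 21⁻¹ ≡ 64 (mod 79).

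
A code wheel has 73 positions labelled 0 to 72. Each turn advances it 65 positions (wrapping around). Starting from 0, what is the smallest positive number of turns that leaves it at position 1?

9

65·9 = 585 = 8·73 + 1, so 65⁻¹ ≡ 9 (mod 73).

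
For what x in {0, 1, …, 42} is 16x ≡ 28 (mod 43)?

16⁻¹ ≡ 35 (mod 43) because 16·35 = 560 = 13·43 + 1.
Multiplying both sides by 35: x ≡ 35·28 = 980 ≡ 34 (mod 43).
Check: 16·34 = 544 = 12·43 + 28.

34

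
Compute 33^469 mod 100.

53

By repeated squaring mod 100: 33^1≡33, 33^2≡89, 33^4≡21, 33^8≡41, 33^16≡81, 33^32≡61, 33^64≡21, 33^128≡41, 33^256≡81.
469 = 1 + 4 + 16 + 64 + 128 + 256, so 33^469 ≡ 33·21·81·21·41·81 ≡ 53 (mod 100).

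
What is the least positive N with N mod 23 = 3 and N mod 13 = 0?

26

x ≡ 0 (mod 13) gives x ∈ {0, 13, 26}.
The first of these with x mod 23 = 3 is 26.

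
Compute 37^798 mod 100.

Successive squares of 37 mod 100: 37^1≡37, 37^2≡69, 37^4≡61, 37^8≡21, 37^16≡41, 37^32≡81, 37^64≡61, 37^128≡21, 37^256≡41, 37^512≡81.
Since 798 = 2 + 4 + 8 + 16 + 256 + 512 in binary, 37^798 ≡ 69·61·21·41·41·81 ≡ 29 (mod 100).

29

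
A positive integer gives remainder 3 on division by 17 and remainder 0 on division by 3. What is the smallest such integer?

3

x ≡ 0 (mod 3) gives x ∈ {0, 3}.
The first of these with x mod 17 = 3 is 3.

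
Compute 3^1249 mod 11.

4

Square-and-reduce mod 11: 3^1≡3, 3^2≡9, 3^4≡4, 3^8≡5, 3^16≡3, 3^32≡9, 3^64≡4, 3^128≡5, 3^256≡3, 3^512≡9, 3^1024≡4.
1249 = 1 + 32 + 64 + 128 + 1024, so 3^1249 ≡ 3·9·4·5·4 ≡ 4 (mod 11).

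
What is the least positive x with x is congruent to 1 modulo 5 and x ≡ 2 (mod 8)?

x ≡ 1 (mod 5) gives x ∈ {1, 6, 11, 16, 21, 26}.
The first of these with x mod 8 = 2 is 26.

26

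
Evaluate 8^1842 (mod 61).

3

Square-and-reduce mod 61: 8^1≡8, 8^2≡3, 8^4≡9, 8^8≡20, 8^16≡34, 8^32≡58, 8^64≡9, 8^128≡20, 8^256≡34, 8^512≡58, 8^1024≡9.
1842 = 2 + 16 + 32 + 256 + 512 + 1024, so 8^1842 ≡ 3·34·58·34·58·9 ≡ 3 (mod 61).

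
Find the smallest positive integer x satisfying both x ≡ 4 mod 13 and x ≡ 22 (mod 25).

Since 25·12 ≡ 1 (mod 13), take x = 22 + 25·((4−22)·12 mod 13) = 22 + 25·5 = 147.
Check: 147 mod 13 = 4, 147 mod 25 = 22.

147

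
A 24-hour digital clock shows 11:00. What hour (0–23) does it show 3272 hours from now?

3272 = 136·24 + 8, so 3272 mod 24 = 8.
(11 + 8) mod 24 = 19.

19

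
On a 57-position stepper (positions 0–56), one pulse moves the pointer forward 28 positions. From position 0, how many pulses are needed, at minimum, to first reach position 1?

55

28·55 = 1540 = 27·57 + 1, so 28⁻¹ ≡ 55 (mod 57).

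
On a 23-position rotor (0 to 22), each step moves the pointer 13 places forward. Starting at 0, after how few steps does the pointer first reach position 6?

4

The inverse of 13 mod 23 is 16 (since 13·16 = 208 ≡ 1).
So x ≡ 16·6 = 96 ≡ 4 (mod 23).
Check: 13·4 = 52 = 2·23 + 6.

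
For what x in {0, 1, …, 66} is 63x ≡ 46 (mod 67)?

22

63⁻¹ ≡ 50 (mod 67) because 63·50 = 3150 = 47·67 + 1.
Multiplying both sides by 50: x ≡ 50·46 = 2300 ≡ 22 (mod 67).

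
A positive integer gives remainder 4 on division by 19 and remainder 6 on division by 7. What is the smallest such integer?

118

x ≡ 6 (mod 7) gives x ∈ {6, 13, 20, 27, 34, 41, 48, 55, …}.
The first of these with x mod 19 = 4 is 118.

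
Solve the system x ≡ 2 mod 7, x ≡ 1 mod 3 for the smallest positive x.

16

Since 3·5 ≡ 1 (mod 7), take x = 1 + 3·((2−1)·5 mod 7) = 1 + 3·5 = 16.
Check: 16 mod 7 = 2, 16 mod 3 = 1.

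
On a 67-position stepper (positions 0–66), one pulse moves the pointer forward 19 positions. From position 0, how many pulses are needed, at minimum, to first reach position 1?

60

67 = 3·19 + 10
19 = 1·10 + 9
10 = 1·9 + 1
9 = 9·1 + 0
Back-substituting gives 19·60 ≡ 1 (mod 67).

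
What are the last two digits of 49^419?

By repeated squaring mod 100: 49^1≡49, 49^2≡1, 49^4≡1, 49^8≡1, 49^16≡1, 49^32≡1, 49^64≡1, 49^128≡1, 49^256≡1.
419 = 1 + 2 + 32 + 128 + 256, so 49^419 ≡ 49·1·1·1·1 ≡ 49 (mod 100).

49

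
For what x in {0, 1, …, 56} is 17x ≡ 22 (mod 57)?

8

The inverse of 17 mod 57 is 47 (since 17·47 = 799 ≡ 1).
So x ≡ 47·22 = 1034 ≡ 8 (mod 57).
Check: 17·8 = 136 = 2·57 + 22.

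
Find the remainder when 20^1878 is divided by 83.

33

Successive squares of 20 mod 83: 20^1≡20, 20^2≡68, 20^4≡59, 20^8≡78, 20^16≡25, 20^32≡44, 20^64≡27, 20^128≡65, 20^256≡75, 20^512≡64, 20^1024≡29.
Since 1878 = 2 + 4 + 16 + 64 + 256 + 512 + 1024 in binary, 20^1878 ≡ 68·59·25·27·75·64·29 ≡ 33 (mod 83).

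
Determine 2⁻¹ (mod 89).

89 = 44·2 + 1
2 = 2·1 + 0
Back-substituting gives 2·45 ≡ 1 (mod 89).

45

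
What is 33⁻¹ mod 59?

59 = 1·33 + 26
33 = 1·26 + 7
26 = 3·7 + 5
7 = 1·5 + 2
5 = 2·2 + 1
2 = 2·1 + 0
Back-substituting gives 33·34 ≡ 1 (mod 59).

34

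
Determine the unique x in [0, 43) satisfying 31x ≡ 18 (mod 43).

20

31⁻¹ ≡ 25 (mod 43) because 31·25 = 775 = 18·43 + 1.
Multiplying both sides by 25: x ≡ 25·18 = 450 ≡ 20 (mod 43).
Check: 31·20 = 620 = 14·43 + 18.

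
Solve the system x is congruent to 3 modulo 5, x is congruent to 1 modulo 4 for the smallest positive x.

13

x ≡ 1 (mod 4) gives x ∈ {1, 5, 9, 13}.
The first of these with x mod 5 = 3 is 13.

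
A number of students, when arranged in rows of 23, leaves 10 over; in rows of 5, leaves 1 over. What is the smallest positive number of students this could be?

56

Since 5·14 ≡ 1 (mod 23), take x = 1 + 5·((10−1)·14 mod 23) = 1 + 5·11 = 56.
Check: 56 mod 23 = 10, 56 mod 5 = 1.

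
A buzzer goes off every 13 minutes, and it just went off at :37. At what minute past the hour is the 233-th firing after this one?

6

233·13 = 3029.
3029 − 50·60 = 29, so 3029 ≡ 29 (mod 60).
(37 + 29) mod 60 = 6.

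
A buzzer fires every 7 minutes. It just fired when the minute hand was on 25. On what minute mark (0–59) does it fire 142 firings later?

142·7 = 994.
994 mod 60 = 34 (since 16·60 = 960).
(25 + 34) mod 60 = 59.

59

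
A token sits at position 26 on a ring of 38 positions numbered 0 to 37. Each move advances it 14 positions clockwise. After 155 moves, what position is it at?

155·14 = 2170.
2170 mod 38 = 4 (since 57·38 = 2166).
(26 + 4) mod 38 = 30.

30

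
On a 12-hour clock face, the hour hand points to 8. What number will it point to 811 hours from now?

3

811 mod 12 = 7 (since 67·12 = 804).
8 + 7 → 3 on a 12-hour dial.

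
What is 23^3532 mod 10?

1

The units digit of 23^n cycles with period 4: 3, 9, 7, 1, …
3532 mod 4 = 0, so the last digit matches 3^4 = 1.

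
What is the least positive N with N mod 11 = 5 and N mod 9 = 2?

Since 9·5 ≡ 1 (mod 11), take x = 2 + 9·((5−2)·5 mod 11) = 2 + 9·4 = 38.
Check: 38 mod 11 = 5, 38 mod 9 = 2.

38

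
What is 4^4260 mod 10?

6

Powers of 4 mod 10 repeat with period 2: 4, 6.
4260 leaves remainder 0 on division by 2, so 4^4260 ends in 6.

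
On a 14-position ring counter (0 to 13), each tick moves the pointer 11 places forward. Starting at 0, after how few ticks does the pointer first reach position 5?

11⁻¹ ≡ 9 (mod 14) because 11·9 = 99 = 7·14 + 1.
Multiplying both sides by 9: x ≡ 9·5 = 45 ≡ 3 (mod 14).
Check: 11·3 = 33 = 2·14 + 5.

3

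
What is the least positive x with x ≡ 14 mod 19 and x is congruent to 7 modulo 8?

x ≡ 7 (mod 8) gives x ∈ {7, 15, 23, 31, 39, 47, 55, 63, …}.
The first of these with x mod 19 = 14 is 71.

71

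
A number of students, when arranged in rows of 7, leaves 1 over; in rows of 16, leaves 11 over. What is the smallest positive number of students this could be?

Since 16·4 ≡ 1 (mod 7), take x = 11 + 16·((1−11)·4 mod 7) = 11 + 16·2 = 43.
Check: 43 mod 7 = 1, 43 mod 16 = 11.

43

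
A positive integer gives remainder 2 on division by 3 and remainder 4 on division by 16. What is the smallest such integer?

Since 16·1 ≡ 1 (mod 3), take x = 4 + 16·((2−4)·1 mod 3) = 4 + 16·1 = 20.
Check: 20 mod 3 = 2, 20 mod 16 = 4.

20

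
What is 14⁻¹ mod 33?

26

14·26 = 364 = 11·33 + 1, so 14⁻¹ ≡ 26 (mod 33).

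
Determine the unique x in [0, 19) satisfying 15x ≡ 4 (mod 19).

18

15⁻¹ ≡ 14 (mod 19) because 15·14 = 210 = 11·19 + 1.
Multiplying both sides by 14: x ≡ 14·4 = 56 ≡ 18 (mod 19).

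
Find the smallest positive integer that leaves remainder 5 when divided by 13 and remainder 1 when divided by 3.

x ≡ 1 (mod 3) gives x ∈ {1, 4, 7, 10, 13, 16, 19, 22, …}.
The first of these with x mod 13 = 5 is 31.

31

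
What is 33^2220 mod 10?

The units digit of 33^n cycles with period 4: 3, 9, 7, 1, …
2220 leaves remainder 0 on division by 4, so 33^2220 ends in 1.

1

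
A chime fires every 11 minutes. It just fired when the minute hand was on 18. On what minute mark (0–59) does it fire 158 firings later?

16

158·11 = 1738.
Dividing 1738 by 60 gives quotient 28 and remainder 58.
(18 + 58) mod 60 = 16.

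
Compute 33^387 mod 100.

By repeated squaring mod 100: 33^1≡33, 33^2≡89, 33^4≡21, 33^8≡41, 33^16≡81, 33^32≡61, 33^64≡21, 33^128≡41, 33^256≡81.
Since 387 = 1 + 2 + 128 + 256 in binary, 33^387 ≡ 33·89·41·81 ≡ 77 (mod 100).

77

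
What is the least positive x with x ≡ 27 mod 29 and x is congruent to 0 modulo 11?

x ≡ 0 (mod 11) gives x ∈ {0, 11, 22, 33, 44, 55, 66, 77, …}.
The first of these with x mod 29 = 27 is 143.

143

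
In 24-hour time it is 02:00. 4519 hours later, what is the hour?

9

4519 − 188·24 = 7, so 4519 ≡ 7 (mod 24).
(2 + 7) mod 24 = 9.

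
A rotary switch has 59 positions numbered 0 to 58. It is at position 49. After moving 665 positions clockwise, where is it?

665 = 11·59 + 16, so 665 mod 59 = 16.
(49 + 16) mod 59 = 6.

6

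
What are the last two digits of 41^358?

By repeated squaring mod 100: 41^1≡41, 41^2≡81, 41^4≡61, 41^8≡21, 41^16≡41, 41^32≡81, 41^64≡61, 41^128≡21, 41^256≡41.
358 = 2 + 4 + 32 + 64 + 256, so 41^358 ≡ 81·61·81·61·41 ≡ 21 (mod 100).

21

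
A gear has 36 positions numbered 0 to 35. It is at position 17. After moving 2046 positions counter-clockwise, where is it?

23

2046 − 56·36 = 30, so 2046 ≡ 30 (mod 36).
(17 − 30) mod 36 = 23.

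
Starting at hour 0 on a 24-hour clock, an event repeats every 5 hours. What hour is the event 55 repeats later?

55·5 = 275.
275 mod 24 = 11 (since 11·24 = 264).
(0 + 11) mod 24 = 11.

11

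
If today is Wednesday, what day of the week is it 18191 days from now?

Monday

Dividing 18191 by 7 gives quotient 2598 and remainder 5.
Wednesday + 5 days → Monday.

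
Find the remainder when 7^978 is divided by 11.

Successive squares of 7 mod 11: 7^1≡7, 7^2≡5, 7^4≡3, 7^8≡9, 7^16≡4, 7^32≡5, 7^64≡3, 7^128≡9, 7^256≡4, 7^512≡5.
Since 978 = 2 + 16 + 64 + 128 + 256 + 512 in binary, 7^978 ≡ 5·4·3·9·4·5 ≡ 9 (mod 11).

9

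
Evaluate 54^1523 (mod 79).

7

By repeated squaring mod 79: 54^1≡54, 54^2≡72, 54^4≡49, 54^8≡31, 54^16≡13, 54^32≡11, 54^64≡42, 54^128≡26, 54^256≡44, 54^512≡40, 54^1024≡20.
Since 1523 = 1 + 2 + 16 + 32 + 64 + 128 + 256 + 1024 in binary, 54^1523 ≡ 54·72·13·11·42·26·44·20 ≡ 7 (mod 79).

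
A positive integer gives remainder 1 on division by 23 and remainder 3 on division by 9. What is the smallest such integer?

93

Since 9·18 ≡ 1 (mod 23), take x = 3 + 9·((1−3)·18 mod 23) = 3 + 9·10 = 93.
Check: 93 mod 23 = 1, 93 mod 9 = 3.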